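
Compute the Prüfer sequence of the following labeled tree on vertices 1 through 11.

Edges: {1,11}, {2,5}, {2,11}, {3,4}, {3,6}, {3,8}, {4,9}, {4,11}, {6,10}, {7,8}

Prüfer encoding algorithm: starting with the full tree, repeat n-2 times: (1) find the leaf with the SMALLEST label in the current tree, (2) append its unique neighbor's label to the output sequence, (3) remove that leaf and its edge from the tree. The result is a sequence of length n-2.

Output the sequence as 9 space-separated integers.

Step 1: leaves = {1,5,7,9,10}. Remove smallest leaf 1, emit neighbor 11.
Step 2: leaves = {5,7,9,10}. Remove smallest leaf 5, emit neighbor 2.
Step 3: leaves = {2,7,9,10}. Remove smallest leaf 2, emit neighbor 11.
Step 4: leaves = {7,9,10,11}. Remove smallest leaf 7, emit neighbor 8.
Step 5: leaves = {8,9,10,11}. Remove smallest leaf 8, emit neighbor 3.
Step 6: leaves = {9,10,11}. Remove smallest leaf 9, emit neighbor 4.
Step 7: leaves = {10,11}. Remove smallest leaf 10, emit neighbor 6.
Step 8: leaves = {6,11}. Remove smallest leaf 6, emit neighbor 3.
Step 9: leaves = {3,11}. Remove smallest leaf 3, emit neighbor 4.
Done: 2 vertices remain (4, 11). Sequence = [11 2 11 8 3 4 6 3 4]

Answer: 11 2 11 8 3 4 6 3 4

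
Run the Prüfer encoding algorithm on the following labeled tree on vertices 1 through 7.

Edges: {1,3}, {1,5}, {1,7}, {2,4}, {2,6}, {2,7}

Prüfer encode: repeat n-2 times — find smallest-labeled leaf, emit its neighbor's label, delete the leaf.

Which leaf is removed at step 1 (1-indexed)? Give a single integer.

Answer: 3

Derivation:
Step 1: current leaves = {3,4,5,6}. Remove leaf 3 (neighbor: 1).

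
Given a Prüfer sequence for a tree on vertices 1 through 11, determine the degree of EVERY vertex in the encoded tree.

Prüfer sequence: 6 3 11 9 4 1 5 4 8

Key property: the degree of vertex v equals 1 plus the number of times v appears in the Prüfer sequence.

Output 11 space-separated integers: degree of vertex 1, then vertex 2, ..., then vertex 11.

p_1 = 6: count[6] becomes 1
p_2 = 3: count[3] becomes 1
p_3 = 11: count[11] becomes 1
p_4 = 9: count[9] becomes 1
p_5 = 4: count[4] becomes 1
p_6 = 1: count[1] becomes 1
p_7 = 5: count[5] becomes 1
p_8 = 4: count[4] becomes 2
p_9 = 8: count[8] becomes 1
Degrees (1 + count): deg[1]=1+1=2, deg[2]=1+0=1, deg[3]=1+1=2, deg[4]=1+2=3, deg[5]=1+1=2, deg[6]=1+1=2, deg[7]=1+0=1, deg[8]=1+1=2, deg[9]=1+1=2, deg[10]=1+0=1, deg[11]=1+1=2

Answer: 2 1 2 3 2 2 1 2 2 1 2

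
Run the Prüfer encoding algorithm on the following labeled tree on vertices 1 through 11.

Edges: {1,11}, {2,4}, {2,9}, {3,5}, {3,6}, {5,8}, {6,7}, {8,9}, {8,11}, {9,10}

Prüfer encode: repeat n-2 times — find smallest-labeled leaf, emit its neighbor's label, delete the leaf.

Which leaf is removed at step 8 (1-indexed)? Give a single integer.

Step 1: current leaves = {1,4,7,10}. Remove leaf 1 (neighbor: 11).
Step 2: current leaves = {4,7,10,11}. Remove leaf 4 (neighbor: 2).
Step 3: current leaves = {2,7,10,11}. Remove leaf 2 (neighbor: 9).
Step 4: current leaves = {7,10,11}. Remove leaf 7 (neighbor: 6).
Step 5: current leaves = {6,10,11}. Remove leaf 6 (neighbor: 3).
Step 6: current leaves = {3,10,11}. Remove leaf 3 (neighbor: 5).
Step 7: current leaves = {5,10,11}. Remove leaf 5 (neighbor: 8).
Step 8: current leaves = {10,11}. Remove leaf 10 (neighbor: 9).

Answer: 10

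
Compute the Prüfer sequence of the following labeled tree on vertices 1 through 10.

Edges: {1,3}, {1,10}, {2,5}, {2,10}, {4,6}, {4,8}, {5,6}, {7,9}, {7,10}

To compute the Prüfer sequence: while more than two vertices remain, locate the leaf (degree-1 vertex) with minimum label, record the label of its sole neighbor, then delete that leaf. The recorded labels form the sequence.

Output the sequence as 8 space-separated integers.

Step 1: leaves = {3,8,9}. Remove smallest leaf 3, emit neighbor 1.
Step 2: leaves = {1,8,9}. Remove smallest leaf 1, emit neighbor 10.
Step 3: leaves = {8,9}. Remove smallest leaf 8, emit neighbor 4.
Step 4: leaves = {4,9}. Remove smallest leaf 4, emit neighbor 6.
Step 5: leaves = {6,9}. Remove smallest leaf 6, emit neighbor 5.
Step 6: leaves = {5,9}. Remove smallest leaf 5, emit neighbor 2.
Step 7: leaves = {2,9}. Remove smallest leaf 2, emit neighbor 10.
Step 8: leaves = {9,10}. Remove smallest leaf 9, emit neighbor 7.
Done: 2 vertices remain (7, 10). Sequence = [1 10 4 6 5 2 10 7]

Answer: 1 10 4 6 5 2 10 7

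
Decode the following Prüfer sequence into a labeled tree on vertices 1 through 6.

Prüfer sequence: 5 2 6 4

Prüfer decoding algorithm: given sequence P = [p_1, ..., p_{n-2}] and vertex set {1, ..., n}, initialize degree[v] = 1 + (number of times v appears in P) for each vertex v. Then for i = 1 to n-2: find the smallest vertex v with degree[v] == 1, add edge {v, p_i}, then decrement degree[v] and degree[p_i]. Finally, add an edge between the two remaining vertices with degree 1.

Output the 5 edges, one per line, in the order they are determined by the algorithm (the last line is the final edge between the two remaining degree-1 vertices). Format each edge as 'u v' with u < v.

Initial degrees: {1:1, 2:2, 3:1, 4:2, 5:2, 6:2}
Step 1: smallest deg-1 vertex = 1, p_1 = 5. Add edge {1,5}. Now deg[1]=0, deg[5]=1.
Step 2: smallest deg-1 vertex = 3, p_2 = 2. Add edge {2,3}. Now deg[3]=0, deg[2]=1.
Step 3: smallest deg-1 vertex = 2, p_3 = 6. Add edge {2,6}. Now deg[2]=0, deg[6]=1.
Step 4: smallest deg-1 vertex = 5, p_4 = 4. Add edge {4,5}. Now deg[5]=0, deg[4]=1.
Final: two remaining deg-1 vertices are 4, 6. Add edge {4,6}.

Answer: 1 5
2 3
2 6
4 5
4 6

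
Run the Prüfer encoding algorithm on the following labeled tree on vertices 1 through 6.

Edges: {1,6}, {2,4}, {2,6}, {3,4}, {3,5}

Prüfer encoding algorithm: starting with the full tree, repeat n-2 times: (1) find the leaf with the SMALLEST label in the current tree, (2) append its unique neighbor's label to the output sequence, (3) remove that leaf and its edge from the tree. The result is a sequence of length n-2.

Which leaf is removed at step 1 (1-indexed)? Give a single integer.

Step 1: current leaves = {1,5}. Remove leaf 1 (neighbor: 6).

Answer: 1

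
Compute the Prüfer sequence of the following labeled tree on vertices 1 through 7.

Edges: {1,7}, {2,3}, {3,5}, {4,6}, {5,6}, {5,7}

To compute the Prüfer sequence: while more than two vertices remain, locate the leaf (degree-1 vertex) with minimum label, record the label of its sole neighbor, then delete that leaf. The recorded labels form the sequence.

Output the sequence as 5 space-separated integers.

Step 1: leaves = {1,2,4}. Remove smallest leaf 1, emit neighbor 7.
Step 2: leaves = {2,4,7}. Remove smallest leaf 2, emit neighbor 3.
Step 3: leaves = {3,4,7}. Remove smallest leaf 3, emit neighbor 5.
Step 4: leaves = {4,7}. Remove smallest leaf 4, emit neighbor 6.
Step 5: leaves = {6,7}. Remove smallest leaf 6, emit neighbor 5.
Done: 2 vertices remain (5, 7). Sequence = [7 3 5 6 5]

Answer: 7 3 5 6 5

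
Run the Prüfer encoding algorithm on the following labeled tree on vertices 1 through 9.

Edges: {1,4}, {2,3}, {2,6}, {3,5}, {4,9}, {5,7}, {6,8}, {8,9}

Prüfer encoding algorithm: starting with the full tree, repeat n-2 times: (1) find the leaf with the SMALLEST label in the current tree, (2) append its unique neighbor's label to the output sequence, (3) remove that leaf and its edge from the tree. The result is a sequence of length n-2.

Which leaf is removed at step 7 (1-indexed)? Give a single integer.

Step 1: current leaves = {1,7}. Remove leaf 1 (neighbor: 4).
Step 2: current leaves = {4,7}. Remove leaf 4 (neighbor: 9).
Step 3: current leaves = {7,9}. Remove leaf 7 (neighbor: 5).
Step 4: current leaves = {5,9}. Remove leaf 5 (neighbor: 3).
Step 5: current leaves = {3,9}. Remove leaf 3 (neighbor: 2).
Step 6: current leaves = {2,9}. Remove leaf 2 (neighbor: 6).
Step 7: current leaves = {6,9}. Remove leaf 6 (neighbor: 8).

Answer: 6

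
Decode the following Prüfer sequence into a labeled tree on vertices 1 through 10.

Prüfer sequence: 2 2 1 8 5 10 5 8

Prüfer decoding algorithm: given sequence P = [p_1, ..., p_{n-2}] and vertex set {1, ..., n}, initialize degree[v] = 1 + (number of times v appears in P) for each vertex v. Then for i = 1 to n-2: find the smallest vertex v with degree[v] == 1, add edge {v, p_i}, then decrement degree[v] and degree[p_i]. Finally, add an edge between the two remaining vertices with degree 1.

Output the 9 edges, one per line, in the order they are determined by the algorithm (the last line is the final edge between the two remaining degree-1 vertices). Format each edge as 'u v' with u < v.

Answer: 2 3
2 4
1 2
1 8
5 6
7 10
5 9
5 8
8 10

Derivation:
Initial degrees: {1:2, 2:3, 3:1, 4:1, 5:3, 6:1, 7:1, 8:3, 9:1, 10:2}
Step 1: smallest deg-1 vertex = 3, p_1 = 2. Add edge {2,3}. Now deg[3]=0, deg[2]=2.
Step 2: smallest deg-1 vertex = 4, p_2 = 2. Add edge {2,4}. Now deg[4]=0, deg[2]=1.
Step 3: smallest deg-1 vertex = 2, p_3 = 1. Add edge {1,2}. Now deg[2]=0, deg[1]=1.
Step 4: smallest deg-1 vertex = 1, p_4 = 8. Add edge {1,8}. Now deg[1]=0, deg[8]=2.
Step 5: smallest deg-1 vertex = 6, p_5 = 5. Add edge {5,6}. Now deg[6]=0, deg[5]=2.
Step 6: smallest deg-1 vertex = 7, p_6 = 10. Add edge {7,10}. Now deg[7]=0, deg[10]=1.
Step 7: smallest deg-1 vertex = 9, p_7 = 5. Add edge {5,9}. Now deg[9]=0, deg[5]=1.
Step 8: smallest deg-1 vertex = 5, p_8 = 8. Add edge {5,8}. Now deg[5]=0, deg[8]=1.
Final: two remaining deg-1 vertices are 8, 10. Add edge {8,10}.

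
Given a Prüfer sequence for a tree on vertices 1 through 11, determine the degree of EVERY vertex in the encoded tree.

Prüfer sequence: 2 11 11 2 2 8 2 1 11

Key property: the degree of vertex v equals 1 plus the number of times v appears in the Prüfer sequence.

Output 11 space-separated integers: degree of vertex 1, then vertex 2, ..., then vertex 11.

p_1 = 2: count[2] becomes 1
p_2 = 11: count[11] becomes 1
p_3 = 11: count[11] becomes 2
p_4 = 2: count[2] becomes 2
p_5 = 2: count[2] becomes 3
p_6 = 8: count[8] becomes 1
p_7 = 2: count[2] becomes 4
p_8 = 1: count[1] becomes 1
p_9 = 11: count[11] becomes 3
Degrees (1 + count): deg[1]=1+1=2, deg[2]=1+4=5, deg[3]=1+0=1, deg[4]=1+0=1, deg[5]=1+0=1, deg[6]=1+0=1, deg[7]=1+0=1, deg[8]=1+1=2, deg[9]=1+0=1, deg[10]=1+0=1, deg[11]=1+3=4

Answer: 2 5 1 1 1 1 1 2 1 1 4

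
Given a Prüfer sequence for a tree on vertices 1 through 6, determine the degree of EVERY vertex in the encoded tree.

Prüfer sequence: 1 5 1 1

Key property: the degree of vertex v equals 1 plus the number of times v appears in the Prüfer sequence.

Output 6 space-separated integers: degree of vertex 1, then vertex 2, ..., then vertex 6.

p_1 = 1: count[1] becomes 1
p_2 = 5: count[5] becomes 1
p_3 = 1: count[1] becomes 2
p_4 = 1: count[1] becomes 3
Degrees (1 + count): deg[1]=1+3=4, deg[2]=1+0=1, deg[3]=1+0=1, deg[4]=1+0=1, deg[5]=1+1=2, deg[6]=1+0=1

Answer: 4 1 1 1 2 1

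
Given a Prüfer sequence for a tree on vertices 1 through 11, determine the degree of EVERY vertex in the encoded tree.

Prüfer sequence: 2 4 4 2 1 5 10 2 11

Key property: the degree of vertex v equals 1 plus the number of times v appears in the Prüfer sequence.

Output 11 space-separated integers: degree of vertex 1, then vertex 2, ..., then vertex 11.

Answer: 2 4 1 3 2 1 1 1 1 2 2

Derivation:
p_1 = 2: count[2] becomes 1
p_2 = 4: count[4] becomes 1
p_3 = 4: count[4] becomes 2
p_4 = 2: count[2] becomes 2
p_5 = 1: count[1] becomes 1
p_6 = 5: count[5] becomes 1
p_7 = 10: count[10] becomes 1
p_8 = 2: count[2] becomes 3
p_9 = 11: count[11] becomes 1
Degrees (1 + count): deg[1]=1+1=2, deg[2]=1+3=4, deg[3]=1+0=1, deg[4]=1+2=3, deg[5]=1+1=2, deg[6]=1+0=1, deg[7]=1+0=1, deg[8]=1+0=1, deg[9]=1+0=1, deg[10]=1+1=2, deg[11]=1+1=2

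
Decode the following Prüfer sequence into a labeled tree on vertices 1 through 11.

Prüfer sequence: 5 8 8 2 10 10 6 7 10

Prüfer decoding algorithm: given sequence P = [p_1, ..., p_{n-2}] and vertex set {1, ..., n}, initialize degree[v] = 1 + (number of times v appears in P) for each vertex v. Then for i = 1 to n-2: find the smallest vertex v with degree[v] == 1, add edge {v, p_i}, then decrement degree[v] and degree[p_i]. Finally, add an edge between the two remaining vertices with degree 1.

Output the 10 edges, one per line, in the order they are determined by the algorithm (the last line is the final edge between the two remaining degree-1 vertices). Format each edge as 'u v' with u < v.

Answer: 1 5
3 8
4 8
2 5
2 10
8 10
6 9
6 7
7 10
10 11

Derivation:
Initial degrees: {1:1, 2:2, 3:1, 4:1, 5:2, 6:2, 7:2, 8:3, 9:1, 10:4, 11:1}
Step 1: smallest deg-1 vertex = 1, p_1 = 5. Add edge {1,5}. Now deg[1]=0, deg[5]=1.
Step 2: smallest deg-1 vertex = 3, p_2 = 8. Add edge {3,8}. Now deg[3]=0, deg[8]=2.
Step 3: smallest deg-1 vertex = 4, p_3 = 8. Add edge {4,8}. Now deg[4]=0, deg[8]=1.
Step 4: smallest deg-1 vertex = 5, p_4 = 2. Add edge {2,5}. Now deg[5]=0, deg[2]=1.
Step 5: smallest deg-1 vertex = 2, p_5 = 10. Add edge {2,10}. Now deg[2]=0, deg[10]=3.
Step 6: smallest deg-1 vertex = 8, p_6 = 10. Add edge {8,10}. Now deg[8]=0, deg[10]=2.
Step 7: smallest deg-1 vertex = 9, p_7 = 6. Add edge {6,9}. Now deg[9]=0, deg[6]=1.
Step 8: smallest deg-1 vertex = 6, p_8 = 7. Add edge {6,7}. Now deg[6]=0, deg[7]=1.
Step 9: smallest deg-1 vertex = 7, p_9 = 10. Add edge {7,10}. Now deg[7]=0, deg[10]=1.
Final: two remaining deg-1 vertices are 10, 11. Add edge {10,11}.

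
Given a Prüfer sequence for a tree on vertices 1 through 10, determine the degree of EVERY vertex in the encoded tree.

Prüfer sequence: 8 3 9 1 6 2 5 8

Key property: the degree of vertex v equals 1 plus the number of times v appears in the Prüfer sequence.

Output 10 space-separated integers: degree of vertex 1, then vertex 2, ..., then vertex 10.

p_1 = 8: count[8] becomes 1
p_2 = 3: count[3] becomes 1
p_3 = 9: count[9] becomes 1
p_4 = 1: count[1] becomes 1
p_5 = 6: count[6] becomes 1
p_6 = 2: count[2] becomes 1
p_7 = 5: count[5] becomes 1
p_8 = 8: count[8] becomes 2
Degrees (1 + count): deg[1]=1+1=2, deg[2]=1+1=2, deg[3]=1+1=2, deg[4]=1+0=1, deg[5]=1+1=2, deg[6]=1+1=2, deg[7]=1+0=1, deg[8]=1+2=3, deg[9]=1+1=2, deg[10]=1+0=1

Answer: 2 2 2 1 2 2 1 3 2 1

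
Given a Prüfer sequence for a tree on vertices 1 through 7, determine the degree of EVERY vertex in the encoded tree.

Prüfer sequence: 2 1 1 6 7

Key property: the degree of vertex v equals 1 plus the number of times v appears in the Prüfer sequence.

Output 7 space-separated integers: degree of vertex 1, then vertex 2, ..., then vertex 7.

Answer: 3 2 1 1 1 2 2

Derivation:
p_1 = 2: count[2] becomes 1
p_2 = 1: count[1] becomes 1
p_3 = 1: count[1] becomes 2
p_4 = 6: count[6] becomes 1
p_5 = 7: count[7] becomes 1
Degrees (1 + count): deg[1]=1+2=3, deg[2]=1+1=2, deg[3]=1+0=1, deg[4]=1+0=1, deg[5]=1+0=1, deg[6]=1+1=2, deg[7]=1+1=2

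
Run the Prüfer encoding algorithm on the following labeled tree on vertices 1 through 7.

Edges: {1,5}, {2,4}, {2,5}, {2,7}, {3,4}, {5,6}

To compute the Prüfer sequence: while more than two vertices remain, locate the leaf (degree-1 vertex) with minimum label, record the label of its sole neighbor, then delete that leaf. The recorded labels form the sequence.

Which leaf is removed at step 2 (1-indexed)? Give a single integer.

Answer: 3

Derivation:
Step 1: current leaves = {1,3,6,7}. Remove leaf 1 (neighbor: 5).
Step 2: current leaves = {3,6,7}. Remove leaf 3 (neighbor: 4).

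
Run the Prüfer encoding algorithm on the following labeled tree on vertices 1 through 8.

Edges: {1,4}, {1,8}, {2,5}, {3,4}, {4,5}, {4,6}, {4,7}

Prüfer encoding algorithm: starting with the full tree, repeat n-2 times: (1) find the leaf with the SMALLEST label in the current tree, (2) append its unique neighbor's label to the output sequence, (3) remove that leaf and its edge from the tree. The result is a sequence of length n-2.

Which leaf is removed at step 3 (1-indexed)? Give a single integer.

Step 1: current leaves = {2,3,6,7,8}. Remove leaf 2 (neighbor: 5).
Step 2: current leaves = {3,5,6,7,8}. Remove leaf 3 (neighbor: 4).
Step 3: current leaves = {5,6,7,8}. Remove leaf 5 (neighbor: 4).

Answer: 5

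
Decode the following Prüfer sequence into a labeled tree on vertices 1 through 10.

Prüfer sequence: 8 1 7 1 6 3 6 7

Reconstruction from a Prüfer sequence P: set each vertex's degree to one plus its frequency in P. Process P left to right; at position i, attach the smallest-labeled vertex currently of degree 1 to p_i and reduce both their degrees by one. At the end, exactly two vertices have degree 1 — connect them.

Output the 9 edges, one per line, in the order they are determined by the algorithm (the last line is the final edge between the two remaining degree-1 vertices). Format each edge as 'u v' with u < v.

Answer: 2 8
1 4
5 7
1 8
1 6
3 9
3 6
6 7
7 10

Derivation:
Initial degrees: {1:3, 2:1, 3:2, 4:1, 5:1, 6:3, 7:3, 8:2, 9:1, 10:1}
Step 1: smallest deg-1 vertex = 2, p_1 = 8. Add edge {2,8}. Now deg[2]=0, deg[8]=1.
Step 2: smallest deg-1 vertex = 4, p_2 = 1. Add edge {1,4}. Now deg[4]=0, deg[1]=2.
Step 3: smallest deg-1 vertex = 5, p_3 = 7. Add edge {5,7}. Now deg[5]=0, deg[7]=2.
Step 4: smallest deg-1 vertex = 8, p_4 = 1. Add edge {1,8}. Now deg[8]=0, deg[1]=1.
Step 5: smallest deg-1 vertex = 1, p_5 = 6. Add edge {1,6}. Now deg[1]=0, deg[6]=2.
Step 6: smallest deg-1 vertex = 9, p_6 = 3. Add edge {3,9}. Now deg[9]=0, deg[3]=1.
Step 7: smallest deg-1 vertex = 3, p_7 = 6. Add edge {3,6}. Now deg[3]=0, deg[6]=1.
Step 8: smallest deg-1 vertex = 6, p_8 = 7. Add edge {6,7}. Now deg[6]=0, deg[7]=1.
Final: two remaining deg-1 vertices are 7, 10. Add edge {7,10}.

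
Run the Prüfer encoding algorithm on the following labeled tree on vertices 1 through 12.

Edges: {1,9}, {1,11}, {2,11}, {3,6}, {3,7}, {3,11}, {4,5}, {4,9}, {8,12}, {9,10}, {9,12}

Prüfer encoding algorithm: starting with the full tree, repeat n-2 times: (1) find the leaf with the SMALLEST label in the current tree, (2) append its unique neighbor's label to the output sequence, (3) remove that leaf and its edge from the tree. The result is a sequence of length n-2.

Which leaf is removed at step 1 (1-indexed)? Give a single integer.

Answer: 2

Derivation:
Step 1: current leaves = {2,5,6,7,8,10}. Remove leaf 2 (neighbor: 11).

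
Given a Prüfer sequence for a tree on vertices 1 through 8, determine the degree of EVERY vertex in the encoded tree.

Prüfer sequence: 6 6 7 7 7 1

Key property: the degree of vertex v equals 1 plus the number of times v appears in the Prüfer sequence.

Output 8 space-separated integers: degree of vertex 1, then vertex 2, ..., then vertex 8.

p_1 = 6: count[6] becomes 1
p_2 = 6: count[6] becomes 2
p_3 = 7: count[7] becomes 1
p_4 = 7: count[7] becomes 2
p_5 = 7: count[7] becomes 3
p_6 = 1: count[1] becomes 1
Degrees (1 + count): deg[1]=1+1=2, deg[2]=1+0=1, deg[3]=1+0=1, deg[4]=1+0=1, deg[5]=1+0=1, deg[6]=1+2=3, deg[7]=1+3=4, deg[8]=1+0=1

Answer: 2 1 1 1 1 3 4 1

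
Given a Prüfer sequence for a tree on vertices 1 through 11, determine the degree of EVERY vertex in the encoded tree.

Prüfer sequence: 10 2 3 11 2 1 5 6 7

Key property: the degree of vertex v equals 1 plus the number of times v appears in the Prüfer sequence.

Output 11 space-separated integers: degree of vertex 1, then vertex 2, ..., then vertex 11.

p_1 = 10: count[10] becomes 1
p_2 = 2: count[2] becomes 1
p_3 = 3: count[3] becomes 1
p_4 = 11: count[11] becomes 1
p_5 = 2: count[2] becomes 2
p_6 = 1: count[1] becomes 1
p_7 = 5: count[5] becomes 1
p_8 = 6: count[6] becomes 1
p_9 = 7: count[7] becomes 1
Degrees (1 + count): deg[1]=1+1=2, deg[2]=1+2=3, deg[3]=1+1=2, deg[4]=1+0=1, deg[5]=1+1=2, deg[6]=1+1=2, deg[7]=1+1=2, deg[8]=1+0=1, deg[9]=1+0=1, deg[10]=1+1=2, deg[11]=1+1=2

Answer: 2 3 2 1 2 2 2 1 1 2 2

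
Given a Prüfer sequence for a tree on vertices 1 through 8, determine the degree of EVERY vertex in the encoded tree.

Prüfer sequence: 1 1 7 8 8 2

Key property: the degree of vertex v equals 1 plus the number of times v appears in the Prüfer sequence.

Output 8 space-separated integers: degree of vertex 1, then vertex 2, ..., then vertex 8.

p_1 = 1: count[1] becomes 1
p_2 = 1: count[1] becomes 2
p_3 = 7: count[7] becomes 1
p_4 = 8: count[8] becomes 1
p_5 = 8: count[8] becomes 2
p_6 = 2: count[2] becomes 1
Degrees (1 + count): deg[1]=1+2=3, deg[2]=1+1=2, deg[3]=1+0=1, deg[4]=1+0=1, deg[5]=1+0=1, deg[6]=1+0=1, deg[7]=1+1=2, deg[8]=1+2=3

Answer: 3 2 1 1 1 1 2 3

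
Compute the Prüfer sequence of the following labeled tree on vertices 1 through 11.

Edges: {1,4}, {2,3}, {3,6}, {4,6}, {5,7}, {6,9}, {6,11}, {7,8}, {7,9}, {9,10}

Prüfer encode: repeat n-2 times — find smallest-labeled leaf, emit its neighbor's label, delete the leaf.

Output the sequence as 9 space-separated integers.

Step 1: leaves = {1,2,5,8,10,11}. Remove smallest leaf 1, emit neighbor 4.
Step 2: leaves = {2,4,5,8,10,11}. Remove smallest leaf 2, emit neighbor 3.
Step 3: leaves = {3,4,5,8,10,11}. Remove smallest leaf 3, emit neighbor 6.
Step 4: leaves = {4,5,8,10,11}. Remove smallest leaf 4, emit neighbor 6.
Step 5: leaves = {5,8,10,11}. Remove smallest leaf 5, emit neighbor 7.
Step 6: leaves = {8,10,11}. Remove smallest leaf 8, emit neighbor 7.
Step 7: leaves = {7,10,11}. Remove smallest leaf 7, emit neighbor 9.
Step 8: leaves = {10,11}. Remove smallest leaf 10, emit neighbor 9.
Step 9: leaves = {9,11}. Remove smallest leaf 9, emit neighbor 6.
Done: 2 vertices remain (6, 11). Sequence = [4 3 6 6 7 7 9 9 6]

Answer: 4 3 6 6 7 7 9 9 6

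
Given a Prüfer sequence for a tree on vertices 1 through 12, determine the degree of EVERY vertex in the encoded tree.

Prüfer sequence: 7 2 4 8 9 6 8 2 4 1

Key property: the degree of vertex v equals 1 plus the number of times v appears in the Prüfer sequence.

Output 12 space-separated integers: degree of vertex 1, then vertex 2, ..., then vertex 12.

p_1 = 7: count[7] becomes 1
p_2 = 2: count[2] becomes 1
p_3 = 4: count[4] becomes 1
p_4 = 8: count[8] becomes 1
p_5 = 9: count[9] becomes 1
p_6 = 6: count[6] becomes 1
p_7 = 8: count[8] becomes 2
p_8 = 2: count[2] becomes 2
p_9 = 4: count[4] becomes 2
p_10 = 1: count[1] becomes 1
Degrees (1 + count): deg[1]=1+1=2, deg[2]=1+2=3, deg[3]=1+0=1, deg[4]=1+2=3, deg[5]=1+0=1, deg[6]=1+1=2, deg[7]=1+1=2, deg[8]=1+2=3, deg[9]=1+1=2, deg[10]=1+0=1, deg[11]=1+0=1, deg[12]=1+0=1

Answer: 2 3 1 3 1 2 2 3 2 1 1 1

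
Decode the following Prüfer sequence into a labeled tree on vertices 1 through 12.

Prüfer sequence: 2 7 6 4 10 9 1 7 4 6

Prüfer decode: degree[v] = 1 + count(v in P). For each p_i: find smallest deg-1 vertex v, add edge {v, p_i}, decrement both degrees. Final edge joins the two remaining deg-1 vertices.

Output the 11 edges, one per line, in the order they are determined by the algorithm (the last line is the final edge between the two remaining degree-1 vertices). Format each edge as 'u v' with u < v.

Answer: 2 3
2 7
5 6
4 8
10 11
9 10
1 9
1 7
4 7
4 6
6 12

Derivation:
Initial degrees: {1:2, 2:2, 3:1, 4:3, 5:1, 6:3, 7:3, 8:1, 9:2, 10:2, 11:1, 12:1}
Step 1: smallest deg-1 vertex = 3, p_1 = 2. Add edge {2,3}. Now deg[3]=0, deg[2]=1.
Step 2: smallest deg-1 vertex = 2, p_2 = 7. Add edge {2,7}. Now deg[2]=0, deg[7]=2.
Step 3: smallest deg-1 vertex = 5, p_3 = 6. Add edge {5,6}. Now deg[5]=0, deg[6]=2.
Step 4: smallest deg-1 vertex = 8, p_4 = 4. Add edge {4,8}. Now deg[8]=0, deg[4]=2.
Step 5: smallest deg-1 vertex = 11, p_5 = 10. Add edge {10,11}. Now deg[11]=0, deg[10]=1.
Step 6: smallest deg-1 vertex = 10, p_6 = 9. Add edge {9,10}. Now deg[10]=0, deg[9]=1.
Step 7: smallest deg-1 vertex = 9, p_7 = 1. Add edge {1,9}. Now deg[9]=0, deg[1]=1.
Step 8: smallest deg-1 vertex = 1, p_8 = 7. Add edge {1,7}. Now deg[1]=0, deg[7]=1.
Step 9: smallest deg-1 vertex = 7, p_9 = 4. Add edge {4,7}. Now deg[7]=0, deg[4]=1.
Step 10: smallest deg-1 vertex = 4, p_10 = 6. Add edge {4,6}. Now deg[4]=0, deg[6]=1.
Final: two remaining deg-1 vertices are 6, 12. Add edge {6,12}.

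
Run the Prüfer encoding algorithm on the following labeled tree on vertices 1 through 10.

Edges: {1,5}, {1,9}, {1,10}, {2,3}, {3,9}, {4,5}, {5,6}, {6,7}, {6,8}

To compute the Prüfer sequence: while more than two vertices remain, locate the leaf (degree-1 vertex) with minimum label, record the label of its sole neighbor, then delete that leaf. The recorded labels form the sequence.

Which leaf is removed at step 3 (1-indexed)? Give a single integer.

Answer: 4

Derivation:
Step 1: current leaves = {2,4,7,8,10}. Remove leaf 2 (neighbor: 3).
Step 2: current leaves = {3,4,7,8,10}. Remove leaf 3 (neighbor: 9).
Step 3: current leaves = {4,7,8,9,10}. Remove leaf 4 (neighbor: 5).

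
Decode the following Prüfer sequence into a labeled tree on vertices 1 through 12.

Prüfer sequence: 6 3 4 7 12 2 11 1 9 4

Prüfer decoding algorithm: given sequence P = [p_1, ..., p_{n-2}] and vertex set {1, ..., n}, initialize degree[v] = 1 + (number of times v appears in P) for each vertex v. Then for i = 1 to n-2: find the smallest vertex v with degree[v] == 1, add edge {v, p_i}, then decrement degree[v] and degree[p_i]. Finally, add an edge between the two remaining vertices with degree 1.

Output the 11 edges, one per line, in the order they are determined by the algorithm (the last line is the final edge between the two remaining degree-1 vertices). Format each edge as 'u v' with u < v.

Initial degrees: {1:2, 2:2, 3:2, 4:3, 5:1, 6:2, 7:2, 8:1, 9:2, 10:1, 11:2, 12:2}
Step 1: smallest deg-1 vertex = 5, p_1 = 6. Add edge {5,6}. Now deg[5]=0, deg[6]=1.
Step 2: smallest deg-1 vertex = 6, p_2 = 3. Add edge {3,6}. Now deg[6]=0, deg[3]=1.
Step 3: smallest deg-1 vertex = 3, p_3 = 4. Add edge {3,4}. Now deg[3]=0, deg[4]=2.
Step 4: smallest deg-1 vertex = 8, p_4 = 7. Add edge {7,8}. Now deg[8]=0, deg[7]=1.
Step 5: smallest deg-1 vertex = 7, p_5 = 12. Add edge {7,12}. Now deg[7]=0, deg[12]=1.
Step 6: smallest deg-1 vertex = 10, p_6 = 2. Add edge {2,10}. Now deg[10]=0, deg[2]=1.
Step 7: smallest deg-1 vertex = 2, p_7 = 11. Add edge {2,11}. Now deg[2]=0, deg[11]=1.
Step 8: smallest deg-1 vertex = 11, p_8 = 1. Add edge {1,11}. Now deg[11]=0, deg[1]=1.
Step 9: smallest deg-1 vertex = 1, p_9 = 9. Add edge {1,9}. Now deg[1]=0, deg[9]=1.
Step 10: smallest deg-1 vertex = 9, p_10 = 4. Add edge {4,9}. Now deg[9]=0, deg[4]=1.
Final: two remaining deg-1 vertices are 4, 12. Add edge {4,12}.

Answer: 5 6
3 6
3 4
7 8
7 12
2 10
2 11
1 11
1 9
4 9
4 12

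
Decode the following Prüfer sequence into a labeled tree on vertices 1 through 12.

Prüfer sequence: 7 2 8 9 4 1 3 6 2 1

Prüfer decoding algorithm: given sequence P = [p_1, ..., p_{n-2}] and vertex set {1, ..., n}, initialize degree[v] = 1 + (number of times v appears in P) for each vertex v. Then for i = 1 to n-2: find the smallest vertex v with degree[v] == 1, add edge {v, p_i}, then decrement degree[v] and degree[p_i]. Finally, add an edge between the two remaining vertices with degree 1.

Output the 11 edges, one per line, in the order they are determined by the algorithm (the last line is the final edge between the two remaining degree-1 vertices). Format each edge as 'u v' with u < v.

Answer: 5 7
2 7
8 10
8 9
4 9
1 4
3 11
3 6
2 6
1 2
1 12

Derivation:
Initial degrees: {1:3, 2:3, 3:2, 4:2, 5:1, 6:2, 7:2, 8:2, 9:2, 10:1, 11:1, 12:1}
Step 1: smallest deg-1 vertex = 5, p_1 = 7. Add edge {5,7}. Now deg[5]=0, deg[7]=1.
Step 2: smallest deg-1 vertex = 7, p_2 = 2. Add edge {2,7}. Now deg[7]=0, deg[2]=2.
Step 3: smallest deg-1 vertex = 10, p_3 = 8. Add edge {8,10}. Now deg[10]=0, deg[8]=1.
Step 4: smallest deg-1 vertex = 8, p_4 = 9. Add edge {8,9}. Now deg[8]=0, deg[9]=1.
Step 5: smallest deg-1 vertex = 9, p_5 = 4. Add edge {4,9}. Now deg[9]=0, deg[4]=1.
Step 6: smallest deg-1 vertex = 4, p_6 = 1. Add edge {1,4}. Now deg[4]=0, deg[1]=2.
Step 7: smallest deg-1 vertex = 11, p_7 = 3. Add edge {3,11}. Now deg[11]=0, deg[3]=1.
Step 8: smallest deg-1 vertex = 3, p_8 = 6. Add edge {3,6}. Now deg[3]=0, deg[6]=1.
Step 9: smallest deg-1 vertex = 6, p_9 = 2. Add edge {2,6}. Now deg[6]=0, deg[2]=1.
Step 10: smallest deg-1 vertex = 2, p_10 = 1. Add edge {1,2}. Now deg[2]=0, deg[1]=1.
Final: two remaining deg-1 vertices are 1, 12. Add edge {1,12}.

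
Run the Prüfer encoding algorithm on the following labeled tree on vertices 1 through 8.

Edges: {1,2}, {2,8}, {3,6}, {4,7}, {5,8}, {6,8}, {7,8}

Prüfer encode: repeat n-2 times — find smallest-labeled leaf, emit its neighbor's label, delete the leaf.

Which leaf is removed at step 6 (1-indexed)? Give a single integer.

Step 1: current leaves = {1,3,4,5}. Remove leaf 1 (neighbor: 2).
Step 2: current leaves = {2,3,4,5}. Remove leaf 2 (neighbor: 8).
Step 3: current leaves = {3,4,5}. Remove leaf 3 (neighbor: 6).
Step 4: current leaves = {4,5,6}. Remove leaf 4 (neighbor: 7).
Step 5: current leaves = {5,6,7}. Remove leaf 5 (neighbor: 8).
Step 6: current leaves = {6,7}. Remove leaf 6 (neighbor: 8).

Answer: 6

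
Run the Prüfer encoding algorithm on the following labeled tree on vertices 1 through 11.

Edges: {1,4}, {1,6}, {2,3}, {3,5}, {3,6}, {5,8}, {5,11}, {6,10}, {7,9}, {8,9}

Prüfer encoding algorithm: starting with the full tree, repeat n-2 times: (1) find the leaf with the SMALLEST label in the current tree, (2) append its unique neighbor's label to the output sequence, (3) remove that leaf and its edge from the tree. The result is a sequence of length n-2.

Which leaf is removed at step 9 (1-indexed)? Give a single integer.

Answer: 3

Derivation:
Step 1: current leaves = {2,4,7,10,11}. Remove leaf 2 (neighbor: 3).
Step 2: current leaves = {4,7,10,11}. Remove leaf 4 (neighbor: 1).
Step 3: current leaves = {1,7,10,11}. Remove leaf 1 (neighbor: 6).
Step 4: current leaves = {7,10,11}. Remove leaf 7 (neighbor: 9).
Step 5: current leaves = {9,10,11}. Remove leaf 9 (neighbor: 8).
Step 6: current leaves = {8,10,11}. Remove leaf 8 (neighbor: 5).
Step 7: current leaves = {10,11}. Remove leaf 10 (neighbor: 6).
Step 8: current leaves = {6,11}. Remove leaf 6 (neighbor: 3).
Step 9: current leaves = {3,11}. Remove leaf 3 (neighbor: 5).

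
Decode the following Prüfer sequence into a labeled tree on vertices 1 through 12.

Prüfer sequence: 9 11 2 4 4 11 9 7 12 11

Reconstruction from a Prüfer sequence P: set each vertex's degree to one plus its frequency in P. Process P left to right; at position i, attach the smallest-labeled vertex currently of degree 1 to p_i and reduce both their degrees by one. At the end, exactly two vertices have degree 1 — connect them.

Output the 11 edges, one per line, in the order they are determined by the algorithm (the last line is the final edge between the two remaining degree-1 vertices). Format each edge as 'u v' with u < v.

Initial degrees: {1:1, 2:2, 3:1, 4:3, 5:1, 6:1, 7:2, 8:1, 9:3, 10:1, 11:4, 12:2}
Step 1: smallest deg-1 vertex = 1, p_1 = 9. Add edge {1,9}. Now deg[1]=0, deg[9]=2.
Step 2: smallest deg-1 vertex = 3, p_2 = 11. Add edge {3,11}. Now deg[3]=0, deg[11]=3.
Step 3: smallest deg-1 vertex = 5, p_3 = 2. Add edge {2,5}. Now deg[5]=0, deg[2]=1.
Step 4: smallest deg-1 vertex = 2, p_4 = 4. Add edge {2,4}. Now deg[2]=0, deg[4]=2.
Step 5: smallest deg-1 vertex = 6, p_5 = 4. Add edge {4,6}. Now deg[6]=0, deg[4]=1.
Step 6: smallest deg-1 vertex = 4, p_6 = 11. Add edge {4,11}. Now deg[4]=0, deg[11]=2.
Step 7: smallest deg-1 vertex = 8, p_7 = 9. Add edge {8,9}. Now deg[8]=0, deg[9]=1.
Step 8: smallest deg-1 vertex = 9, p_8 = 7. Add edge {7,9}. Now deg[9]=0, deg[7]=1.
Step 9: smallest deg-1 vertex = 7, p_9 = 12. Add edge {7,12}. Now deg[7]=0, deg[12]=1.
Step 10: smallest deg-1 vertex = 10, p_10 = 11. Add edge {10,11}. Now deg[10]=0, deg[11]=1.
Final: two remaining deg-1 vertices are 11, 12. Add edge {11,12}.

Answer: 1 9
3 11
2 5
2 4
4 6
4 11
8 9
7 9
7 12
10 11
11 12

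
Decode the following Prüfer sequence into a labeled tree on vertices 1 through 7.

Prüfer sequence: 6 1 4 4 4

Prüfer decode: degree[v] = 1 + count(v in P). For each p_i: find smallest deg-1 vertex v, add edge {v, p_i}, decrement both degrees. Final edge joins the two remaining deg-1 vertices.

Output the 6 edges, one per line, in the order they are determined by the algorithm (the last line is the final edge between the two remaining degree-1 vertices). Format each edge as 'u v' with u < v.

Answer: 2 6
1 3
1 4
4 5
4 6
4 7

Derivation:
Initial degrees: {1:2, 2:1, 3:1, 4:4, 5:1, 6:2, 7:1}
Step 1: smallest deg-1 vertex = 2, p_1 = 6. Add edge {2,6}. Now deg[2]=0, deg[6]=1.
Step 2: smallest deg-1 vertex = 3, p_2 = 1. Add edge {1,3}. Now deg[3]=0, deg[1]=1.
Step 3: smallest deg-1 vertex = 1, p_3 = 4. Add edge {1,4}. Now deg[1]=0, deg[4]=3.
Step 4: smallest deg-1 vertex = 5, p_4 = 4. Add edge {4,5}. Now deg[5]=0, deg[4]=2.
Step 5: smallest deg-1 vertex = 6, p_5 = 4. Add edge {4,6}. Now deg[6]=0, deg[4]=1.
Final: two remaining deg-1 vertices are 4, 7. Add edge {4,7}.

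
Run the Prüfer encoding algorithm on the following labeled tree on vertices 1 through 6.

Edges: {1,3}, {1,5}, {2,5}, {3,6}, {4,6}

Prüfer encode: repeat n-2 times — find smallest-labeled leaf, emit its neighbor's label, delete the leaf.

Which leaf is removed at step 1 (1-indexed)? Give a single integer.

Answer: 2

Derivation:
Step 1: current leaves = {2,4}. Remove leaf 2 (neighbor: 5).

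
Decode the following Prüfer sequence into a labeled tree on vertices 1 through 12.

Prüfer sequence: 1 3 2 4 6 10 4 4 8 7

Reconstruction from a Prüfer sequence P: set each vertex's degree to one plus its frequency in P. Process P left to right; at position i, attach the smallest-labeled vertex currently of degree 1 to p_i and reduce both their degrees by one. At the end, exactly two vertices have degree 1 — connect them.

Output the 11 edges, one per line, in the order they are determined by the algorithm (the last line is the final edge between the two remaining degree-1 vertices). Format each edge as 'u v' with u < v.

Answer: 1 5
1 3
2 3
2 4
6 9
6 10
4 10
4 11
4 8
7 8
7 12

Derivation:
Initial degrees: {1:2, 2:2, 3:2, 4:4, 5:1, 6:2, 7:2, 8:2, 9:1, 10:2, 11:1, 12:1}
Step 1: smallest deg-1 vertex = 5, p_1 = 1. Add edge {1,5}. Now deg[5]=0, deg[1]=1.
Step 2: smallest deg-1 vertex = 1, p_2 = 3. Add edge {1,3}. Now deg[1]=0, deg[3]=1.
Step 3: smallest deg-1 vertex = 3, p_3 = 2. Add edge {2,3}. Now deg[3]=0, deg[2]=1.
Step 4: smallest deg-1 vertex = 2, p_4 = 4. Add edge {2,4}. Now deg[2]=0, deg[4]=3.
Step 5: smallest deg-1 vertex = 9, p_5 = 6. Add edge {6,9}. Now deg[9]=0, deg[6]=1.
Step 6: smallest deg-1 vertex = 6, p_6 = 10. Add edge {6,10}. Now deg[6]=0, deg[10]=1.
Step 7: smallest deg-1 vertex = 10, p_7 = 4. Add edge {4,10}. Now deg[10]=0, deg[4]=2.
Step 8: smallest deg-1 vertex = 11, p_8 = 4. Add edge {4,11}. Now deg[11]=0, deg[4]=1.
Step 9: smallest deg-1 vertex = 4, p_9 = 8. Add edge {4,8}. Now deg[4]=0, deg[8]=1.
Step 10: smallest deg-1 vertex = 8, p_10 = 7. Add edge {7,8}. Now deg[8]=0, deg[7]=1.
Final: two remaining deg-1 vertices are 7, 12. Add edge {7,12}.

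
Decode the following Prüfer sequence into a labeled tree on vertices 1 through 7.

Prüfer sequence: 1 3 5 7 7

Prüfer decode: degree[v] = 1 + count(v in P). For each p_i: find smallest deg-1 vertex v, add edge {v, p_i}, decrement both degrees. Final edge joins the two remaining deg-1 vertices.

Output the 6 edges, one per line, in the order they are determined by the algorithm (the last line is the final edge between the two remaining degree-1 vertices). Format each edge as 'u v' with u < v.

Initial degrees: {1:2, 2:1, 3:2, 4:1, 5:2, 6:1, 7:3}
Step 1: smallest deg-1 vertex = 2, p_1 = 1. Add edge {1,2}. Now deg[2]=0, deg[1]=1.
Step 2: smallest deg-1 vertex = 1, p_2 = 3. Add edge {1,3}. Now deg[1]=0, deg[3]=1.
Step 3: smallest deg-1 vertex = 3, p_3 = 5. Add edge {3,5}. Now deg[3]=0, deg[5]=1.
Step 4: smallest deg-1 vertex = 4, p_4 = 7. Add edge {4,7}. Now deg[4]=0, deg[7]=2.
Step 5: smallest deg-1 vertex = 5, p_5 = 7. Add edge {5,7}. Now deg[5]=0, deg[7]=1.
Final: two remaining deg-1 vertices are 6, 7. Add edge {6,7}.

Answer: 1 2
1 3
3 5
4 7
5 7
6 7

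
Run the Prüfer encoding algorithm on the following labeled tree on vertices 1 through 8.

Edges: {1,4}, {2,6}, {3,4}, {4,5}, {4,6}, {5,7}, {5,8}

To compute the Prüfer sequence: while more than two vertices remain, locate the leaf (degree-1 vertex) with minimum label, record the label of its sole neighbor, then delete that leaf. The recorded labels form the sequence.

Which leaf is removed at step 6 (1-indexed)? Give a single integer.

Step 1: current leaves = {1,2,3,7,8}. Remove leaf 1 (neighbor: 4).
Step 2: current leaves = {2,3,7,8}. Remove leaf 2 (neighbor: 6).
Step 3: current leaves = {3,6,7,8}. Remove leaf 3 (neighbor: 4).
Step 4: current leaves = {6,7,8}. Remove leaf 6 (neighbor: 4).
Step 5: current leaves = {4,7,8}. Remove leaf 4 (neighbor: 5).
Step 6: current leaves = {7,8}. Remove leaf 7 (neighbor: 5).

Answer: 7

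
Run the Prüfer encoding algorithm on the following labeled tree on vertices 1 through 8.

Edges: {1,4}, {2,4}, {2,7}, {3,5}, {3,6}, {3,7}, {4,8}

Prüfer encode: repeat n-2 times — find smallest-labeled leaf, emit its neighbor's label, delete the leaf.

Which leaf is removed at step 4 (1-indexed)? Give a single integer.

Step 1: current leaves = {1,5,6,8}. Remove leaf 1 (neighbor: 4).
Step 2: current leaves = {5,6,8}. Remove leaf 5 (neighbor: 3).
Step 3: current leaves = {6,8}. Remove leaf 6 (neighbor: 3).
Step 4: current leaves = {3,8}. Remove leaf 3 (neighbor: 7).

Answer: 3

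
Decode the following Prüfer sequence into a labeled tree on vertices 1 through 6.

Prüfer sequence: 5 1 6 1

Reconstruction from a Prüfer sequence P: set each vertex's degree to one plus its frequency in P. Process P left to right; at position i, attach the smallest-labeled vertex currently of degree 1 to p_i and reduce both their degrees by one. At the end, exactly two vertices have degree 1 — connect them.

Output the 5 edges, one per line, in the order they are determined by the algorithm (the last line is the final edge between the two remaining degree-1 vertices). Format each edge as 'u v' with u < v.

Answer: 2 5
1 3
4 6
1 5
1 6

Derivation:
Initial degrees: {1:3, 2:1, 3:1, 4:1, 5:2, 6:2}
Step 1: smallest deg-1 vertex = 2, p_1 = 5. Add edge {2,5}. Now deg[2]=0, deg[5]=1.
Step 2: smallest deg-1 vertex = 3, p_2 = 1. Add edge {1,3}. Now deg[3]=0, deg[1]=2.
Step 3: smallest deg-1 vertex = 4, p_3 = 6. Add edge {4,6}. Now deg[4]=0, deg[6]=1.
Step 4: smallest deg-1 vertex = 5, p_4 = 1. Add edge {1,5}. Now deg[5]=0, deg[1]=1.
Final: two remaining deg-1 vertices are 1, 6. Add edge {1,6}.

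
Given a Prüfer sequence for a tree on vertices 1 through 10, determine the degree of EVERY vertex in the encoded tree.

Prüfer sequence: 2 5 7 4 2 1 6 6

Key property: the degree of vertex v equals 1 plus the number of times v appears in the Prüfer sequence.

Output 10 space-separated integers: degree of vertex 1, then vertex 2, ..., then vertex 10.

Answer: 2 3 1 2 2 3 2 1 1 1

Derivation:
p_1 = 2: count[2] becomes 1
p_2 = 5: count[5] becomes 1
p_3 = 7: count[7] becomes 1
p_4 = 4: count[4] becomes 1
p_5 = 2: count[2] becomes 2
p_6 = 1: count[1] becomes 1
p_7 = 6: count[6] becomes 1
p_8 = 6: count[6] becomes 2
Degrees (1 + count): deg[1]=1+1=2, deg[2]=1+2=3, deg[3]=1+0=1, deg[4]=1+1=2, deg[5]=1+1=2, deg[6]=1+2=3, deg[7]=1+1=2, deg[8]=1+0=1, deg[9]=1+0=1, deg[10]=1+0=1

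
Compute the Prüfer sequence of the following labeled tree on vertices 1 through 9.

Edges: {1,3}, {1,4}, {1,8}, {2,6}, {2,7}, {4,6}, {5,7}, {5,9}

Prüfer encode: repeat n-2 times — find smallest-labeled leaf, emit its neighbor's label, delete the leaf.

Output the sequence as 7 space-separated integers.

Answer: 1 1 4 6 2 7 5

Derivation:
Step 1: leaves = {3,8,9}. Remove smallest leaf 3, emit neighbor 1.
Step 2: leaves = {8,9}. Remove smallest leaf 8, emit neighbor 1.
Step 3: leaves = {1,9}. Remove smallest leaf 1, emit neighbor 4.
Step 4: leaves = {4,9}. Remove smallest leaf 4, emit neighbor 6.
Step 5: leaves = {6,9}. Remove smallest leaf 6, emit neighbor 2.
Step 6: leaves = {2,9}. Remove smallest leaf 2, emit neighbor 7.
Step 7: leaves = {7,9}. Remove smallest leaf 7, emit neighbor 5.
Done: 2 vertices remain (5, 9). Sequence = [1 1 4 6 2 7 5]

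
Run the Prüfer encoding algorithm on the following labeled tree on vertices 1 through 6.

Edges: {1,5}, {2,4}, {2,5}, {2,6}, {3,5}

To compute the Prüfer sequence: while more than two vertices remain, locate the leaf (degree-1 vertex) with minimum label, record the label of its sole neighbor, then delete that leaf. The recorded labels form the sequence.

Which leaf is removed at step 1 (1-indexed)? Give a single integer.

Step 1: current leaves = {1,3,4,6}. Remove leaf 1 (neighbor: 5).

Answer: 1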